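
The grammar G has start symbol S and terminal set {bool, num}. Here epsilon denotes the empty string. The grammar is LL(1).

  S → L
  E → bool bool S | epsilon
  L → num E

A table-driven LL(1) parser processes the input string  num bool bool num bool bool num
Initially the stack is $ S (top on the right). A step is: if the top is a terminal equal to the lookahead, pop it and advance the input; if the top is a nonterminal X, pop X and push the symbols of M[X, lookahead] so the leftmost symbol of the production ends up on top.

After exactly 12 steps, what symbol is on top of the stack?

      Stack          Input                              Action
   1  $ S            num bool bool num bool bool num $  expand S → L
   2  $ L            num bool bool num bool bool num $  expand L → num E
   3  $ E num        num bool bool num bool bool num $  match num
   4  $ E            bool bool num bool bool num $      expand E → bool bool S
   5  $ S bool bool  bool bool num bool bool num $      match bool
   6  $ S bool       bool num bool bool num $           match bool
   7  $ S            num bool bool num $                expand S → L
   8  $ L            num bool bool num $                expand L → num E
   9  $ E num        num bool bool num $                match num
  10  $ E            bool bool num $                    expand E → bool bool S
  11  $ S bool bool  bool bool num $                    match bool
  12  $ S bool       bool num $                         match bool
Stack after step 12: $ S (top = S).

S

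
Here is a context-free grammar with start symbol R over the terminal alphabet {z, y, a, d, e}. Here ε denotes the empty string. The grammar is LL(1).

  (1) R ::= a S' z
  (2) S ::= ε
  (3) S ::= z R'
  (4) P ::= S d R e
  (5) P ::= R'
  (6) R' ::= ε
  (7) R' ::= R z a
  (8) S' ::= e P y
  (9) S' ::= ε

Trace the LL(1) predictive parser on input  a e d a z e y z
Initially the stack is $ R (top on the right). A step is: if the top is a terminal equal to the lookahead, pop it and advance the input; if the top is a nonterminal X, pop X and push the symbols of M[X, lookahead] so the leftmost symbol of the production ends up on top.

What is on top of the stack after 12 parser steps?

y

      Stack           Input              Action
   1  $ R             a e d a z e y z $  expand R ::= a S' z
   2  $ z S' a        a e d a z e y z $  match a
   3  $ z S'          e d a z e y z $    expand S' ::= e P y
   4  $ z y P e       e d a z e y z $    match e
   5  $ z y P         d a z e y z $      expand P ::= S d R e
   6  $ z y e R d S   d a z e y z $      expand S ::= ε
   7  $ z y e R d     d a z e y z $      match d
   8  $ z y e R       a z e y z $        expand R ::= a S' z
   9  $ z y e z S' a  a z e y z $        match a
  10  $ z y e z S'    z e y z $          expand S' ::= ε
  11  $ z y e z       z e y z $          match z
  12  $ z y e         e y z $            match e
Stack after step 12: $ z y (top = y).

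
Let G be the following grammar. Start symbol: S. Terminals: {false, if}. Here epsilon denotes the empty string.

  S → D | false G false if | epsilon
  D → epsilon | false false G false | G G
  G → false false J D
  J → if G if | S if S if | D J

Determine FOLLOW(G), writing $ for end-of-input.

FIRST(G) = {false}
FIRST(D) = {epsilon, false}  (via G G)
FIRST(S) = {epsilon, false}  (via D)
FIRST(J) = {false, if}  (via S if S if, D J)
FOLLOW(S) includes $ since S is the start symbol.
FOLLOW(S): in J→S if S if (occurrence 1), S is followed by if S if with FIRST {if}; in J→S if S if (occurrence 2), S is followed by if with FIRST {if}. Thus FOLLOW(S) = {$, if}.
FOLLOW(D): in S→D, the suffix after D is empty, so FOLLOW(D) ⊇ FOLLOW(S) = {$, if}; in G→false false J D, the suffix after D is empty, so FOLLOW(D) ⊇ FOLLOW(G) = {$, false, if}; in J→D J, D is followed by J with FIRST {false, if}. Thus FOLLOW(D) = {$, false, if}.
FOLLOW(G): in S→false G false if, G is followed by false if with FIRST {false}; in D→false false G false, G is followed by false with FIRST {false}; in D→G G (occurrence 1), G is followed by G with FIRST {false}; in D→G G (occurrence 2), the suffix after G is empty, so FOLLOW(G) ⊇ FOLLOW(D) = {$, false, if}; in J→if G if, G is followed by if with FIRST {if}. Thus FOLLOW(G) = {$, false, if}.
FOLLOW(J): in G→false false J D, J is followed by D with FIRST {epsilon, false}; in G→false false J D, the suffix after J is nullable, so FOLLOW(J) ⊇ FOLLOW(G) = {$, false, if}; in J→D J, the suffix after J is empty (adds nothing new). Thus FOLLOW(J) = {$, false, if}.

{$, false, if}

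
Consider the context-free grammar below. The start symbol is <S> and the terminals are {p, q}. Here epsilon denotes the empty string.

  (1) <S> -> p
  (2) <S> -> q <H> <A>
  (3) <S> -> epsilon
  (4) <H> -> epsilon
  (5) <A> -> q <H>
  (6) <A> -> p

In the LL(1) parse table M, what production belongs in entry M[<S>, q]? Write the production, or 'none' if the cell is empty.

<S> -> q <H> <A>

FIRST(<S>): from <S>->p we get {p}; from <S>->q <H> <A> we get {q}; from <S>->epsilon we get {epsilon}. So FIRST(<S>) = {epsilon, p, q}.
FIRST(<H>): from <H>->epsilon we get {epsilon}. So FIRST(<H>) = {epsilon}.
FIRST(<A>): from <A>->q <H> we get {q}; from <A>->p we get {p}. So FIRST(<A>) = {p, q}.
FOLLOW(<S>) includes $ since <S> is the start symbol.
FOLLOW(<S>): <S> appears on no right-hand side. Thus FOLLOW(<S>) = {$}.
For <S> -> p: FIRST(p) = {p}, so it goes in M[<S>, t] for t ∈ {p}.
For <S> -> q <H> <A>: FIRST(q <H> <A>) = {q}, so it goes in M[<S>, t] for t ∈ {q}.
For <S> -> epsilon: FIRST(epsilon) = {epsilon}, so it goes in M[<S>, t] for t ∈ {}; since epsilon ∈ FIRST, also for every t ∈ FOLLOW(<S>) = {$}.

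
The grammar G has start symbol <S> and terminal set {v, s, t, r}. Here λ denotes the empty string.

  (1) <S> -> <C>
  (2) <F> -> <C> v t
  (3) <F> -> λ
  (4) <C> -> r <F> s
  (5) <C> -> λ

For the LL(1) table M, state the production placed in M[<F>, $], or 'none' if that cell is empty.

none

FIRST(<C>) = {λ, r}
FIRST(<S>) = {λ, r}  (via <C>)
FIRST(<F>) = {λ, r, v}  (via <C> v t)
FOLLOW(<S>) includes $ since <S> is the start symbol.
FOLLOW(<F>): in <C>->r <F> s, <F> is followed by s with FIRST {s}. Thus FOLLOW(<F>) = {s}.
For <F> -> <C> v t: FIRST(<C> v t) = {r, v}, so it goes in M[<F>, t] for t ∈ {r, v}.
For <F> -> λ: FIRST(λ) = {λ}, so it goes in M[<F>, t] for t ∈ {}; since λ ∈ FIRST, also for every t ∈ FOLLOW(<F>) = {s}.
None of these place a production in M[<F>, $].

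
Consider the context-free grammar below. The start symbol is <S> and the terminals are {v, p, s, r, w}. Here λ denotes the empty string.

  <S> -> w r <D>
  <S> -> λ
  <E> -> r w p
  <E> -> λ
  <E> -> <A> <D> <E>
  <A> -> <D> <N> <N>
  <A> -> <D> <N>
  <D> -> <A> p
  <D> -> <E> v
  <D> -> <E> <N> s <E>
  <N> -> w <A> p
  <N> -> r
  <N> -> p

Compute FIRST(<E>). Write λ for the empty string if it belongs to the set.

{λ, p, r, v, w}

FIRST(<S>) = {λ, w}
FIRST(<N>) = {p, r, w}
FIRST(<E>) = {λ, p, r, v, w}  (via <A> <D> <E>)
FIRST(<A>) = {p, r, v, w}  (via <D> <N> <N>, <D> <N>)
FIRST(<D>) = {p, r, v, w}  (via <A> p, <E> v, <E> <N> s <E>)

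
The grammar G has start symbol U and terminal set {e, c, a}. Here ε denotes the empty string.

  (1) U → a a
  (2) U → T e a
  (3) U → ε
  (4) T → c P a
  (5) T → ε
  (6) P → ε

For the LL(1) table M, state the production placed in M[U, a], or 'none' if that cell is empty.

U → a a

FIRST(T) = {ε, c}
FIRST(P) = {ε}
FIRST(U) = {ε, a, c, e}  (via T e a)
FOLLOW(U) includes $ since U is the start symbol.
FOLLOW(U): U appears on no right-hand side. Thus FOLLOW(U) = {$}.
For U → a a: FIRST(a a) = {a}, so it goes in M[U, t] for t ∈ {a}.
For U → T e a: FIRST(T e a) = {c, e}, so it goes in M[U, t] for t ∈ {c, e}.
For U → ε: FIRST(ε) = {ε}, so it goes in M[U, t] for t ∈ {}; since ε ∈ FIRST, also for every t ∈ FOLLOW(U) = {$}.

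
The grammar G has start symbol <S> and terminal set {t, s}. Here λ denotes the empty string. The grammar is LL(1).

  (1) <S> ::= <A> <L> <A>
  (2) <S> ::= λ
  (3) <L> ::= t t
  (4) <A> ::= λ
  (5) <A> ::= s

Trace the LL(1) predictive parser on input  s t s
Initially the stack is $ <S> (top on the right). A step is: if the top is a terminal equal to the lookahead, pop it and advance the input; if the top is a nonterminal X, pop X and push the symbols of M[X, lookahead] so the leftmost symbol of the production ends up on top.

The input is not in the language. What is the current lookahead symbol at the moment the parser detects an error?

step 1: stack=$ <S>  input=s t s $  — expand <S> ::= <A> <L> <A>
step 2: stack=$ <A> <L> <A>  input=s t s $  — expand <A> ::= s
step 3: stack=$ <A> <L> s  input=s t s $  — match s
step 4: stack=$ <A> <L>  input=t s $  — expand <L> ::= t t
step 5: stack=$ <A> t t  input=t s $  — match t
step 6: stack=$ <A> t  input=s $  — error: top is terminal t but lookahead is s

s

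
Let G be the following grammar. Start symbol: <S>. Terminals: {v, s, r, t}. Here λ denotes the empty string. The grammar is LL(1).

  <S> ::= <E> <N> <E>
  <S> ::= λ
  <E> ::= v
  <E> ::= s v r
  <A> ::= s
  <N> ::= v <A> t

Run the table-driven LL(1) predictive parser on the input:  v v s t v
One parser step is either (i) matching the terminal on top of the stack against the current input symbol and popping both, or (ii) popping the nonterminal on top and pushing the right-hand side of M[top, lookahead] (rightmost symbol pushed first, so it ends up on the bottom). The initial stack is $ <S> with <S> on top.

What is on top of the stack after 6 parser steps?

s

step 1: stack=$ <S>  input=v v s t v $  — expand <S> ::= <E> <N> <E>
step 2: stack=$ <E> <N> <E>  input=v v s t v $  — expand <E> ::= v
step 3: stack=$ <E> <N> v  input=v v s t v $  — match v
step 4: stack=$ <E> <N>  input=v s t v $  — expand <N> ::= v <A> t
step 5: stack=$ <E> t <A> v  input=v s t v $  — match v
step 6: stack=$ <E> t <A>  input=s t v $  — expand <A> ::= s
Stack after step 6: $ <E> t s (top = s).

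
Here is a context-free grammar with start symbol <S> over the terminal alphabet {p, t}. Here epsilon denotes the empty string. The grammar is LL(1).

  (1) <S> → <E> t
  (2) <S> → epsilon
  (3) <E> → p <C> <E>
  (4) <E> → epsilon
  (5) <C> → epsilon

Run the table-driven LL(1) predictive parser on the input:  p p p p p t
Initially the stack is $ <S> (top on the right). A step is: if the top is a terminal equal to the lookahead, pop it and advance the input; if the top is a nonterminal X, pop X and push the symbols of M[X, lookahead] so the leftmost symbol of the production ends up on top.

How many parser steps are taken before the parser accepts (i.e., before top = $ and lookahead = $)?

      Stack          Input          Action
   1  $ <S>          p p p p p t $  expand <S> → <E> t
   2  $ t <E>        p p p p p t $  expand <E> → p <C> <E>
   3  $ t <E> <C> p  p p p p p t $  match p
   4  $ t <E> <C>    p p p p t $    expand <C> → epsilon
   5  $ t <E>        p p p p t $    expand <E> → p <C> <E>
   6  $ t <E> <C> p  p p p p t $    match p
   7  $ t <E> <C>    p p p t $      expand <C> → epsilon
   8  $ t <E>        p p p t $      expand <E> → p <C> <E>
   9  $ t <E> <C> p  p p p t $      match p
  10  $ t <E> <C>    p p t $        expand <C> → epsilon
  11  $ t <E>        p p t $        expand <E> → p <C> <E>
  12  $ t <E> <C> p  p p t $        match p
  13  $ t <E> <C>    p t $          expand <C> → epsilon
  14  $ t <E>        p t $          expand <E> → p <C> <E>
  15  $ t <E> <C> p  p t $          match p
  16  $ t <E> <C>    t $            expand <C> → epsilon
  17  $ t <E>        t $            expand <E> → epsilon
  18  $ t            t $            match t
Accept reached after 18 steps.

18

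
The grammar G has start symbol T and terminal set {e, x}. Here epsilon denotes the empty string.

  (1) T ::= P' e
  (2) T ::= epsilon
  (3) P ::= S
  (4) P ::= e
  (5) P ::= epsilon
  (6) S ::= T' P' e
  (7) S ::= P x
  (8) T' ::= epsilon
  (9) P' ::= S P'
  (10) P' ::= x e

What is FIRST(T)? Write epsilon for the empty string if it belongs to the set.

FIRST(T'): from T'::=epsilon we get {epsilon}. So FIRST(T') = {epsilon}.
FIRST(T): from T::=P' e we get {e, x}; from T::=epsilon we get {epsilon}. So FIRST(T) = {epsilon, e, x}.
FIRST(P): from P::=S we get {e, x}; from P::=e we get {e}; from P::=epsilon we get {epsilon}. So FIRST(P) = {epsilon, e, x}.
FIRST(S): from S::=T' P' e we get {e, x}; from S::=P x we get {e, x}. So FIRST(S) = {e, x}.
FIRST(P'): from P'::=S P' we get {e, x}; from P'::=x e we get {x}. So FIRST(P') = {e, x}.

{epsilon, e, x}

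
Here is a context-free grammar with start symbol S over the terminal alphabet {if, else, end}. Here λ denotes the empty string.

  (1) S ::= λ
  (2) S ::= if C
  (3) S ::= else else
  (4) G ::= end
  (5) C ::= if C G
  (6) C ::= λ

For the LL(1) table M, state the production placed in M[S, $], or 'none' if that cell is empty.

FIRST(S) = {λ, else, if}
FIRST(G) = {end}
FIRST(C) = {λ, if}
FOLLOW(S) includes $ since S is the start symbol.
FOLLOW(S): S appears on no right-hand side. Thus FOLLOW(S) = {$}.
For S ::= λ: FIRST(λ) = {λ}, so it goes in M[S, t] for t ∈ {}; since λ ∈ FIRST, also for every t ∈ FOLLOW(S) = {$}.
For S ::= if C: FIRST(if C) = {if}, so it goes in M[S, t] for t ∈ {if}.
For S ::= else else: FIRST(else else) = {else}, so it goes in M[S, t] for t ∈ {else}.

S ::= λ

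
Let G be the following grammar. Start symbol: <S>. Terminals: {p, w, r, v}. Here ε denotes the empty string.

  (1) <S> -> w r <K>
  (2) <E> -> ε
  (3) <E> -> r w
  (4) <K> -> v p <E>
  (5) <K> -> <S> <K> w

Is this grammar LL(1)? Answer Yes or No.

Yes

FIRST(<S>) = {w}
FIRST(<E>) = {ε, r}
FIRST(<K>) = {v, w}
FOLLOW(<S>) = {$, v, w}
FOLLOW(<E>) = {$, v, w}
FOLLOW(<K>) = {$, v, w}
Each cell of M receives at most one production.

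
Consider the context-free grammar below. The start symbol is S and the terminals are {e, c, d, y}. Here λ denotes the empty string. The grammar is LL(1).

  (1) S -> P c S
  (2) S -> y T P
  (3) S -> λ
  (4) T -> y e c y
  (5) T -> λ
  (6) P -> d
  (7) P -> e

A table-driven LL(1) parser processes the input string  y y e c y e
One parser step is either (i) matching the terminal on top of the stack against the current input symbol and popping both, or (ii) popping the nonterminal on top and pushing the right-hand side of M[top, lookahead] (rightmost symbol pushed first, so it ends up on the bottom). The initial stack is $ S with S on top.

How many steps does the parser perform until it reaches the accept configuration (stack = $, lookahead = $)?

9

     Stack        Input          Action
  1  $ S          y y e c y e $  expand S -> y T P
  2  $ P T y      y y e c y e $  match y
  3  $ P T        y e c y e $    expand T -> y e c y
  4  $ P y c e y  y e c y e $    match y
  5  $ P y c e    e c y e $      match e
  6  $ P y c      c y e $        match c
  7  $ P y        y e $          match y
  8  $ P          e $            expand P -> e
  9  $ e          e $            match e
Accept reached after 9 steps.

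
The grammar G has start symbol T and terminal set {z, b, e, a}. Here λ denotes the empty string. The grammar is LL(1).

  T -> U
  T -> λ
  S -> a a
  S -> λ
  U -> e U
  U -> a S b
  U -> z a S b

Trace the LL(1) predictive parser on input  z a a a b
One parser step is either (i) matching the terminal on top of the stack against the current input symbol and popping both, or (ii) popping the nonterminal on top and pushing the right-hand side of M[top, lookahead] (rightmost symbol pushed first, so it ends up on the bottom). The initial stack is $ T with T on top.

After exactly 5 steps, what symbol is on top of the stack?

a

     Stack      Input        Action
  1  $ T        z a a a b $  expand T -> U
  2  $ U        z a a a b $  expand U -> z a S b
  3  $ b S a z  z a a a b $  match z
  4  $ b S a    a a a b $    match a
  5  $ b S      a a b $      expand S -> a a
Stack after step 5: $ b a a (top = a).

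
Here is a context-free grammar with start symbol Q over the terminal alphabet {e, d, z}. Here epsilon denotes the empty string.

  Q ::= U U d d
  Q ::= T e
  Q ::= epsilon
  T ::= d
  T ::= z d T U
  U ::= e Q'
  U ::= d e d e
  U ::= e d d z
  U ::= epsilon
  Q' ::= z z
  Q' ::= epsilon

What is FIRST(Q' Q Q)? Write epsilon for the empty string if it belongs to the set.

FIRST(T): from T::=d we get {d}; from T::=z d T U we get {z}. So FIRST(T) = {d, z}.
FIRST(U): from U::=e Q' we get {e}; from U::=d e d e we get {d}; from U::=e d d z we get {e}; from U::=epsilon we get {epsilon}. So FIRST(U) = {epsilon, d, e}.
FIRST(Q'): from Q'::=z z we get {z}; from Q'::=epsilon we get {epsilon}. So FIRST(Q') = {epsilon, z}.
FIRST(Q): from Q::=U U d d we get {d, e}; from Q::=T e we get {d, z}; from Q::=epsilon we get {epsilon}. So FIRST(Q) = {epsilon, d, e, z}.
FIRST(Q' Q Q): take FIRST of each symbol in turn, carrying on past any symbol whose FIRST contains epsilon; result {epsilon, d, e, z}.

{epsilon, d, e, z}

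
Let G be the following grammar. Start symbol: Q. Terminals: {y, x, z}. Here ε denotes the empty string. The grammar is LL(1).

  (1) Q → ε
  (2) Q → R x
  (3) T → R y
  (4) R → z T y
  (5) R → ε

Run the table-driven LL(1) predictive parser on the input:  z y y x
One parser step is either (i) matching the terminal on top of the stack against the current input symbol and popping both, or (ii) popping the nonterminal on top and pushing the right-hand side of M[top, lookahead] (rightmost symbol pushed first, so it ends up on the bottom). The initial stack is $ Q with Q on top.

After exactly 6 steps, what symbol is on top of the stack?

step 1: stack=$ Q  input=z y y x $  — expand Q → R x
step 2: stack=$ x R  input=z y y x $  — expand R → z T y
step 3: stack=$ x y T z  input=z y y x $  — match z
step 4: stack=$ x y T  input=y y x $  — expand T → R y
step 5: stack=$ x y y R  input=y y x $  — expand R → ε
step 6: stack=$ x y y  input=y y x $  — match y
Stack after step 6: $ x y (top = y).

y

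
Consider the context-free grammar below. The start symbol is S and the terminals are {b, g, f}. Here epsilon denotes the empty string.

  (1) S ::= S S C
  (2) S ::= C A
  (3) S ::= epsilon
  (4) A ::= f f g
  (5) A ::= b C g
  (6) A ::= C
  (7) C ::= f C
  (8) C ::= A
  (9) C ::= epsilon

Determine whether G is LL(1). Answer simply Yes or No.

No

FIRST(S) = {epsilon, b, f}
FIRST(A) = {epsilon, b, f}
FIRST(C) = {epsilon, b, f}
FOLLOW(S) = {$, b, f}
FOLLOW(A) = {$, b, f, g}
FOLLOW(C) = {$, b, f, g}
Cell M[A, b] receives both A ::= b C g and A ::= C — the grammar is not LL(1).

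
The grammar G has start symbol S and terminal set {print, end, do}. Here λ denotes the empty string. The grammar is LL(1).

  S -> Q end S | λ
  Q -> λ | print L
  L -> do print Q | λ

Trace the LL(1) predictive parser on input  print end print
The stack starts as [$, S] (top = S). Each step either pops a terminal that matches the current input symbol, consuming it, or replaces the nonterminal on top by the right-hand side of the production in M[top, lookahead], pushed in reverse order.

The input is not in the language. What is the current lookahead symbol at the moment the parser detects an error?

$

     Stack            Input              Action
  1  $ S              print end print $  expand S -> Q end S
  2  $ S end Q        print end print $  expand Q -> print L
  3  $ S end L print  print end print $  match print
  4  $ S end L        end print $        expand L -> λ
  5  $ S end          end print $        match end
  6  $ S              print $            expand S -> Q end S
  7  $ S end Q        print $            expand Q -> print L
  8  $ S end L print  print $            match print
  9  $ S end L        $                  error: M[L, $] is empty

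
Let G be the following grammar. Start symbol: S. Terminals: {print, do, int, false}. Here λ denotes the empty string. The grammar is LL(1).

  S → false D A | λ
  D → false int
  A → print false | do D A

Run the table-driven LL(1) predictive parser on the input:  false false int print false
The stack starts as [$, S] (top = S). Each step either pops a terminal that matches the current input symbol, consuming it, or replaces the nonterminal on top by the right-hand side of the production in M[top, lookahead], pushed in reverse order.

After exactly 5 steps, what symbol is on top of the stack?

     Stack          Input                          Action
  1  $ S            false false int print false $  expand S → false D A
  2  $ A D false    false false int print false $  match false
  3  $ A D          false int print false $        expand D → false int
  4  $ A int false  false int print false $        match false
  5  $ A int        int print false $              match int
Stack after step 5: $ A (top = A).

A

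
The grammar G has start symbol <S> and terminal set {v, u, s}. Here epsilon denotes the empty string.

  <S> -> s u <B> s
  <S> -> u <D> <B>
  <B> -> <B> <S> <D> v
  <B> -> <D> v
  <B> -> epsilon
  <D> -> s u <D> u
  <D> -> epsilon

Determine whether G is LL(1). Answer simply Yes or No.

FIRST(<S>) = {s, u}
FIRST(<B>) = {epsilon, s, u, v}
FIRST(<D>) = {epsilon, s}
FOLLOW(<S>) = {$, s, v}
FOLLOW(<B>) = {$, s, u, v}
FOLLOW(<D>) = {$, s, u, v}
Cell M[<B>, s] receives both <B> -> <B> <S> <D> v and <B> -> <D> v and <B> -> epsilon — the grammar is not LL(1).

No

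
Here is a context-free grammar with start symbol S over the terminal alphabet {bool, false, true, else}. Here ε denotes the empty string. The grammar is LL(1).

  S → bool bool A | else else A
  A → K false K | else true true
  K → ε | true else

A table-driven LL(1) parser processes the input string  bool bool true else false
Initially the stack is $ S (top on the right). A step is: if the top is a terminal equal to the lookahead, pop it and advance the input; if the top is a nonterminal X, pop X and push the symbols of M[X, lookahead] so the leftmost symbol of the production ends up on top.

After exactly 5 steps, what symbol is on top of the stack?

step 1: stack=$ S  input=bool bool true else false $  — expand S → bool bool A
step 2: stack=$ A bool bool  input=bool bool true else false $  — match bool
step 3: stack=$ A bool  input=bool true else false $  — match bool
step 4: stack=$ A  input=true else false $  — expand A → K false K
step 5: stack=$ K false K  input=true else false $  — expand K → true else
Stack after step 5: $ K false else true (top = true).

true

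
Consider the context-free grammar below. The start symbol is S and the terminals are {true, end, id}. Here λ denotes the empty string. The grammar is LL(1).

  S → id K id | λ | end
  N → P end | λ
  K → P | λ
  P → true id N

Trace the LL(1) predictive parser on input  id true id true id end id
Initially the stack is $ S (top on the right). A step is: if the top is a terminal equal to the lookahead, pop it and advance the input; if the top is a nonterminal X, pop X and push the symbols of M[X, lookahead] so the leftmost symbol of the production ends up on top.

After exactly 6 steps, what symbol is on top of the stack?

     Stack           Input                        Action
  1  $ S             id true id true id end id $  expand S → id K id
  2  $ id K id       id true id true id end id $  match id
  3  $ id K          true id true id end id $     expand K → P
  4  $ id P          true id true id end id $     expand P → true id N
  5  $ id N id true  true id true id end id $     match true
  6  $ id N id       id true id end id $          match id
Stack after step 6: $ id N (top = N).

N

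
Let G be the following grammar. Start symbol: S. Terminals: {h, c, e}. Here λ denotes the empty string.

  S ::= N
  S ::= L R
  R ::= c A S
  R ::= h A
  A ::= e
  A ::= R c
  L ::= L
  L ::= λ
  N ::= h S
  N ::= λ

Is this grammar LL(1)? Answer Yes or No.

No

FIRST(S) = {λ, c, h}
FIRST(R) = {c, h}
FIRST(A) = {c, e, h}
FIRST(L) = {λ}
FIRST(N) = {λ, h}
FOLLOW(S) = {$, c}
FOLLOW(R) = {$, c}
FOLLOW(A) = {$, c, h}
FOLLOW(L) = {c, h}
FOLLOW(N) = {$, c}
Cell M[L, c] receives both L ::= L and L ::= λ — the grammar is not LL(1).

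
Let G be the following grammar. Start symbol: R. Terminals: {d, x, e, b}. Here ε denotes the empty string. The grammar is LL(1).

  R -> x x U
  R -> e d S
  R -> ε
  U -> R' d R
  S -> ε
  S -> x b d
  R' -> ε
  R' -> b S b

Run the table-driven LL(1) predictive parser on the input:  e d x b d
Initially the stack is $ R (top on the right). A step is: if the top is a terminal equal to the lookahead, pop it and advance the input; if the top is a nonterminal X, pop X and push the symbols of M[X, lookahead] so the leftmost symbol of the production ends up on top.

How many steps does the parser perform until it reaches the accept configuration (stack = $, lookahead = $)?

7

     Stack    Input        Action
  1  $ R      e d x b d $  expand R -> e d S
  2  $ S d e  e d x b d $  match e
  3  $ S d    d x b d $    match d
  4  $ S      x b d $      expand S -> x b d
  5  $ d b x  x b d $      match x
  6  $ d b    b d $        match b
  7  $ d      d $          match d
Accept reached after 7 steps.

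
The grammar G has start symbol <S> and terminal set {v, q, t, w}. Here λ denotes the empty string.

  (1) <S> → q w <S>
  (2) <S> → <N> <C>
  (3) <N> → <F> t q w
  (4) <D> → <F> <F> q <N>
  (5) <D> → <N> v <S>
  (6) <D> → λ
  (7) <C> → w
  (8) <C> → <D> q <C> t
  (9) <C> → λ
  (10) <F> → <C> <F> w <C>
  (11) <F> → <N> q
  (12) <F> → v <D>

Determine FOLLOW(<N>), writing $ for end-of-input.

{$, q, t, v, w}

FIRST(<S>): from <S>→q w <S> we get {q}; from <S>→<N> <C> we get {q, v, w}. So FIRST(<S>) = {q, v, w}.
FIRST(<N>): from <N>→<F> t q w we get {q, v, w}. So FIRST(<N>) = {q, v, w}.
FIRST(<D>): from <D>→<F> <F> q <N> we get {q, v, w}; from <D>→<N> v <S> we get {q, v, w}; from <D>→λ we get {λ}. So FIRST(<D>) = {λ, q, v, w}.
FIRST(<C>): from <C>→w we get {w}; from <C>→<D> q <C> t we get {q, v, w}; from <C>→λ we get {λ}. So FIRST(<C>) = {λ, q, v, w}.
FIRST(<F>): from <F>→<C> <F> w <C> we get {q, v, w}; from <F>→<N> q we get {q, v, w}; from <F>→v <D> we get {v}. So FIRST(<F>) = {q, v, w}.
FOLLOW(<S>) includes $ since <S> is the start symbol.
FOLLOW(<F>): in <N>→<F> t q w, <F> is followed by t q w with FIRST {t}; in <D>→<F> <F> q <N> (occurrence 1), <F> is followed by <F> q <N> with FIRST {q, v, w}; in <D>→<F> <F> q <N> (occurrence 2), <F> is followed by q <N> with FIRST {q}; in <F>→<C> <F> w <C>, <F> is followed by w <C> with FIRST {w}. Thus FOLLOW(<F>) = {q, t, v, w}.
FOLLOW(<D>): in <C>→<D> q <C> t, <D> is followed by q <C> t with FIRST {q}; in <F>→v <D>, the suffix after <D> is empty, so FOLLOW(<D>) ⊇ FOLLOW(<F>) = {q, t, v, w}. Thus FOLLOW(<D>) = {q, t, v, w}.
FOLLOW(<S>): in <S>→q w <S>, the suffix after <S> is empty (adds nothing new); in <D>→<N> v <S>, the suffix after <S> is empty, so FOLLOW(<S>) ⊇ FOLLOW(<D>) = {q, t, v, w}. Thus FOLLOW(<S>) = {$, q, t, v, w}.
FOLLOW(<N>): in <S>→<N> <C>, <N> is followed by <C> with FIRST {λ, q, v, w}; in <S>→<N> <C>, the suffix after <N> is nullable, so FOLLOW(<N>) ⊇ FOLLOW(<S>) = {$, q, t, v, w}; in <D>→<F> <F> q <N>, the suffix after <N> is empty, so FOLLOW(<N>) ⊇ FOLLOW(<D>) = {q, t, v, w}; in <D>→<N> v <S>, <N> is followed by v <S> with FIRST {v}; in <F>→<N> q, <N> is followed by q with FIRST {q}. Thus FOLLOW(<N>) = {$, q, t, v, w}.
FOLLOW(<C>): in <S>→<N> <C>, the suffix after <C> is empty, so FOLLOW(<C>) ⊇ FOLLOW(<S>) = {$, q, t, v, w}; in <C>→<D> q <C> t, <C> is followed by t with FIRST {t}; in <F>→<C> <F> w <C> (occurrence 1), <C> is followed by <F> w <C> with FIRST {q, v, w}; in <F>→<C> <F> w <C> (occurrence 2), the suffix after <C> is empty, so FOLLOW(<C>) ⊇ FOLLOW(<F>) = {q, t, v, w}. Thus FOLLOW(<C>) = {$, q, t, v, w}.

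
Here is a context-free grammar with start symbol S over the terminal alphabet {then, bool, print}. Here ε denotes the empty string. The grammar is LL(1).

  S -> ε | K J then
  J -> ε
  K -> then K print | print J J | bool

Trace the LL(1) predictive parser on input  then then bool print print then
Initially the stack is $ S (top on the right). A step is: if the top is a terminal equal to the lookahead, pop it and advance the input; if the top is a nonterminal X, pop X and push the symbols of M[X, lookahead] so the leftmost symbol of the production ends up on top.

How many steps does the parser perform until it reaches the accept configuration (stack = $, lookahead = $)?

11

      Stack                        Input                              Action
   1  $ S                          then then bool print print then $  expand S -> K J then
   2  $ then J K                   then then bool print print then $  expand K -> then K print
   3  $ then J print K then        then then bool print print then $  match then
   4  $ then J print K             then bool print print then $       expand K -> then K print
   5  $ then J print print K then  then bool print print then $       match then
   6  $ then J print print K       bool print print then $            expand K -> bool
   7  $ then J print print bool    bool print print then $            match bool
   8  $ then J print print         print print then $                 match print
   9  $ then J print               print then $                       match print
  10  $ then J                     then $                             expand J -> ε
  11  $ then                       then $                             match then
Accept reached after 11 steps.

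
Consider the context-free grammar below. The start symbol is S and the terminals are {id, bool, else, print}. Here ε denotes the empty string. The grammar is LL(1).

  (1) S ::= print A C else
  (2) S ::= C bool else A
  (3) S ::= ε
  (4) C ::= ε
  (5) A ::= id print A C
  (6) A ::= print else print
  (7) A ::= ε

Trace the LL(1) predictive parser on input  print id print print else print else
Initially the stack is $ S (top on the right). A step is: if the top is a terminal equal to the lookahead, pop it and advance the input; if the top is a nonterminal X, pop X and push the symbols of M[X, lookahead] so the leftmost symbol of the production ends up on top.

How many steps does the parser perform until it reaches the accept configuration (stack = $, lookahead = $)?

12

      Stack                        Input                                   Action
   1  $ S                          print id print print else print else $  expand S ::= print A C else
   2  $ else C A print             print id print print else print else $  match print
   3  $ else C A                   id print print else print else $        expand A ::= id print A C
   4  $ else C C A print id        id print print else print else $        match id
   5  $ else C C A print           print print else print else $           match print
   6  $ else C C A                 print else print else $                 expand A ::= print else print
   7  $ else C C print else print  print else print else $                 match print
   8  $ else C C print else        else print else $                       match else
   9  $ else C C print             print else $                            match print
  10  $ else C C                   else $                                  expand C ::= ε
  11  $ else C                     else $                                  expand C ::= ε
  12  $ else                       else $                                  match else
Accept reached after 12 steps.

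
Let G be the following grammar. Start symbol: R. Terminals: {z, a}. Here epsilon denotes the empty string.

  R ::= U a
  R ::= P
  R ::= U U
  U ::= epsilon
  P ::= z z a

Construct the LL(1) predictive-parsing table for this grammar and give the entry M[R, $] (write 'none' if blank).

FIRST(U): from U::=epsilon we get {epsilon}. So FIRST(U) = {epsilon}.
FIRST(P): from P::=z z a we get {z}. So FIRST(P) = {z}.
FIRST(R): from R::=U a we get {a}; from R::=P we get {z}; from R::=U U we get {epsilon}. So FIRST(R) = {epsilon, a, z}.
FOLLOW(R) includes $ since R is the start symbol.
FOLLOW(R): R appears on no right-hand side. Thus FOLLOW(R) = {$}.
For R ::= U a: FIRST(U a) = {a}, so it goes in M[R, t] for t ∈ {a}.
For R ::= P: FIRST(P) = {z}, so it goes in M[R, t] for t ∈ {z}.
For R ::= U U: FIRST(U U) = {epsilon}, so it goes in M[R, t] for t ∈ {}; since epsilon ∈ FIRST, also for every t ∈ FOLLOW(R) = {$}.

R ::= U U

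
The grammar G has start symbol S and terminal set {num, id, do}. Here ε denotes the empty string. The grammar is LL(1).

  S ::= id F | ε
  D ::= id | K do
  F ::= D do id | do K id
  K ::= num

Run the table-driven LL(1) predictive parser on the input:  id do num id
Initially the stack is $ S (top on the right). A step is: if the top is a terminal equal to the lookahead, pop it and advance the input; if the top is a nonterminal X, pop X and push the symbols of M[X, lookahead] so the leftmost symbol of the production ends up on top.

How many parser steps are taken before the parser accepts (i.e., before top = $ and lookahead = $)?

step 1: stack=$ S  input=id do num id $  — expand S ::= id F
step 2: stack=$ F id  input=id do num id $  — match id
step 3: stack=$ F  input=do num id $  — expand F ::= do K id
step 4: stack=$ id K do  input=do num id $  — match do
step 5: stack=$ id K  input=num id $  — expand K ::= num
step 6: stack=$ id num  input=num id $  — match num
step 7: stack=$ id  input=id $  — match id
Accept reached after 7 steps.

7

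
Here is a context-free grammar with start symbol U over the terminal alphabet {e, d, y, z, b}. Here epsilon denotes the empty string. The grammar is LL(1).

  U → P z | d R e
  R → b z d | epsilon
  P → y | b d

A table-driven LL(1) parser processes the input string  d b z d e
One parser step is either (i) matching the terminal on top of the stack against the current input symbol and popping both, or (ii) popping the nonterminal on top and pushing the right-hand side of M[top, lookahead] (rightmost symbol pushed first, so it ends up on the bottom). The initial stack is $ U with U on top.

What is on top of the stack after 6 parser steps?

step 1: stack=$ U  input=d b z d e $  — expand U → d R e
step 2: stack=$ e R d  input=d b z d e $  — match d
step 3: stack=$ e R  input=b z d e $  — expand R → b z d
step 4: stack=$ e d z b  input=b z d e $  — match b
step 5: stack=$ e d z  input=z d e $  — match z
step 6: stack=$ e d  input=d e $  — match d
Stack after step 6: $ e (top = e).

e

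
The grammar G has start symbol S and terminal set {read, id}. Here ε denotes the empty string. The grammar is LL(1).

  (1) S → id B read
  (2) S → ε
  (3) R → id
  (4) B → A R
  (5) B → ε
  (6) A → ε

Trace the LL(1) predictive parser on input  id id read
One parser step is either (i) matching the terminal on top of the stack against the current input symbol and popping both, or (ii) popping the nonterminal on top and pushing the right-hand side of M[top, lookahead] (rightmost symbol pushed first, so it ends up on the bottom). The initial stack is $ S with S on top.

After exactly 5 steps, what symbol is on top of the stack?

step 1: stack=$ S  input=id id read $  — expand S → id B read
step 2: stack=$ read B id  input=id id read $  — match id
step 3: stack=$ read B  input=id read $  — expand B → A R
step 4: stack=$ read R A  input=id read $  — expand A → ε
step 5: stack=$ read R  input=id read $  — expand R → id
Stack after step 5: $ read id (top = id).

id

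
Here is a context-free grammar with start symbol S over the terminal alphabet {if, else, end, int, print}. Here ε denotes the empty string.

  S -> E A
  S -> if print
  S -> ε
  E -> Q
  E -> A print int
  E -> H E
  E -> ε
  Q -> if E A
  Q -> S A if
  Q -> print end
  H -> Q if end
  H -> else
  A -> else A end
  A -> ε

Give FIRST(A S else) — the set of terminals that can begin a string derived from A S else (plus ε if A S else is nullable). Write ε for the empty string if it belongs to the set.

FIRST(A) = {ε, else}
FIRST(S) = {ε, else, if, print}  (via E A)
FIRST(Q) = {else, if, print}  (via S A if)
FIRST(H) = {else, if, print}  (via Q if end)
FIRST(E) = {ε, else, if, print}  (via Q, A print int, H E)
FIRST(A S else): take FIRST of each symbol in turn, carrying on past any symbol whose FIRST contains ε; result {else, if, print}.

{else, if, print}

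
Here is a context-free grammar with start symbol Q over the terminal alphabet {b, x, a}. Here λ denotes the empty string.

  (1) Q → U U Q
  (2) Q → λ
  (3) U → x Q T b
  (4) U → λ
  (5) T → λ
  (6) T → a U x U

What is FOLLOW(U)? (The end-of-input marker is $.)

FIRST(U): from U→x Q T b we get {x}; from U→λ we get {λ}. So FIRST(U) = {λ, x}.
FIRST(T): from T→λ we get {λ}; from T→a U x U we get {a}. So FIRST(T) = {λ, a}.
FIRST(Q): from Q→U U Q we get {λ, x}; from Q→λ we get {λ}. So FIRST(Q) = {λ, x}.
FOLLOW(Q) includes $ since Q is the start symbol.
FOLLOW(Q): in Q→U U Q, the suffix after Q is empty (adds nothing new); in U→x Q T b, Q is followed by T b with FIRST {a, b}. Thus FOLLOW(Q) = {$, a, b}.
FOLLOW(T): in U→x Q T b, T is followed by b with FIRST {b}. Thus FOLLOW(T) = {b}.
FOLLOW(U): in Q→U U Q (occurrence 1), U is followed by U Q with FIRST {λ, x}; in Q→U U Q (occurrence 1), the suffix after U is nullable, so FOLLOW(U) ⊇ FOLLOW(Q) = {$, a, b}; in Q→U U Q (occurrence 2), U is followed by Q with FIRST {λ, x}; in Q→U U Q (occurrence 2), the suffix after U is nullable, so FOLLOW(U) ⊇ FOLLOW(Q) = {$, a, b}; in T→a U x U (occurrence 1), U is followed by x U with FIRST {x}; in T→a U x U (occurrence 2), the suffix after U is empty, so FOLLOW(U) ⊇ FOLLOW(T) = {b}. Thus FOLLOW(U) = {$, a, b, x}.

{$, a, b, x}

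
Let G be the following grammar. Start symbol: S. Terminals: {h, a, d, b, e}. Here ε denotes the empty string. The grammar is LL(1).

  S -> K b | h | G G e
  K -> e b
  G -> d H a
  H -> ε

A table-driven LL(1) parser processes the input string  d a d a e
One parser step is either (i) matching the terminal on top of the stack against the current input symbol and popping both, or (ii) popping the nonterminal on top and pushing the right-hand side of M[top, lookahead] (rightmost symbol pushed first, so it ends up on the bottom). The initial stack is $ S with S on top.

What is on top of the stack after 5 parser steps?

     Stack        Input        Action
  1  $ S          d a d a e $  expand S -> G G e
  2  $ e G G      d a d a e $  expand G -> d H a
  3  $ e G a H d  d a d a e $  match d
  4  $ e G a H    a d a e $    expand H -> ε
  5  $ e G a      a d a e $    match a
Stack after step 5: $ e G (top = G).

G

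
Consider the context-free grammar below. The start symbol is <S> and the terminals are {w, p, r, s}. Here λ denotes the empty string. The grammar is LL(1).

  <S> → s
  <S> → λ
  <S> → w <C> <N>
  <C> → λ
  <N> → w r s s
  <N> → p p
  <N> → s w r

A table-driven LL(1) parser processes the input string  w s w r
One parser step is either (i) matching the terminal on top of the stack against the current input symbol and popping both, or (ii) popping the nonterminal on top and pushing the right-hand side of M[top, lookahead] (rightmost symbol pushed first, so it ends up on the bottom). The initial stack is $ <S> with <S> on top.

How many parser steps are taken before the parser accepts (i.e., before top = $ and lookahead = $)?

7

step 1: stack=$ <S>  input=w s w r $  — expand <S> → w <C> <N>
step 2: stack=$ <N> <C> w  input=w s w r $  — match w
step 3: stack=$ <N> <C>  input=s w r $  — expand <C> → λ
step 4: stack=$ <N>  input=s w r $  — expand <N> → s w r
step 5: stack=$ r w s  input=s w r $  — match s
step 6: stack=$ r w  input=w r $  — match w
step 7: stack=$ r  input=r $  — match r
Accept reached after 7 steps.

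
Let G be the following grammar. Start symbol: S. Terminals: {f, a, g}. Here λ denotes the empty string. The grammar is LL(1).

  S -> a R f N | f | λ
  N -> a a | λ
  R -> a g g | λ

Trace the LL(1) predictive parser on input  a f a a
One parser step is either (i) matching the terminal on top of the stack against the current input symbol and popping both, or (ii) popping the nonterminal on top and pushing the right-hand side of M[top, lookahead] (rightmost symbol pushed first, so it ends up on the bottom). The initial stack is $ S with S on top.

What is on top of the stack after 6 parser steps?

     Stack      Input      Action
  1  $ S        a f a a $  expand S -> a R f N
  2  $ N f R a  a f a a $  match a
  3  $ N f R    f a a $    expand R -> λ
  4  $ N f      f a a $    match f
  5  $ N        a a $      expand N -> a a
  6  $ a a      a a $      match a
Stack after step 6: $ a (top = a).

a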